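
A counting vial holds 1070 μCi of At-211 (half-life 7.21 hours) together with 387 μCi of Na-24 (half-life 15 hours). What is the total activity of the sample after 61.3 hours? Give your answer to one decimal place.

25.7 μCi

At-211: 1070 × (1/2)^(61.3/7.21) = 1070 × (1/2)^8.5021 ≈ 2.9512 μCi.
Na-24: 387 × (1/2)^(61.3/15) = 387 × (1/2)^4.0867 ≈ 22.777 μCi.
Total = 2.9512 + 22.777 ≈ 25.728 μCi.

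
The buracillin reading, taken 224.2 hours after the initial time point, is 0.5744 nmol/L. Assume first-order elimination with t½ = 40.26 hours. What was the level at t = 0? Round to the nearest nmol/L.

Number of half-lives elapsed: n = 224.2/40.26 ≈ 5.5688.
A₀ = A × 2^n = 0.5744 × 2^5.5688 = 0.5744 × 47.465 ≈ 27.264 nmol/L.

27 nmol/L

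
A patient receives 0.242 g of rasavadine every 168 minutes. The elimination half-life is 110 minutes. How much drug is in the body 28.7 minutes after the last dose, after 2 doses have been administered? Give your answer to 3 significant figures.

0.272 g

The 2 doses were given 196.7, 28.7 minutes ago.
Total = 0.242·(1/2)^(196.7/110) + 0.242·(1/2)^(28.7/110)
      = 0.070068 + 0.20196 ≈ 0.27203 g.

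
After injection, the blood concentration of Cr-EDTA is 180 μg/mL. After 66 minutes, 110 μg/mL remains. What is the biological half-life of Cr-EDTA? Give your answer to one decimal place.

92.9 minutes

A/A₀ = 110/180 ≈ 0.61111.
n = log₂(1.6364) ≈ 0.71049 half-lives elapsed in 66 minutes.
t½ = 66/0.71049 ≈ 92.893 minutes.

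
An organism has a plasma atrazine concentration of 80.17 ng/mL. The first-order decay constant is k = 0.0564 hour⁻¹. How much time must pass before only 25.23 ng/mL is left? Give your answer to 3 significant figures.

20.5 hours

t½ = ln 2 / k = 0.69315 / 0.0564 ≈ 12.29 hours.
Fraction remaining = 25.23/80.17 ≈ 0.31471.
n = log₂(80.17/25.23) = ln(3.1776)/ln 2 ≈ 1.6679 half-lives.
t = n × t½ = 1.6679 × 12.29 ≈ 20.499 hours.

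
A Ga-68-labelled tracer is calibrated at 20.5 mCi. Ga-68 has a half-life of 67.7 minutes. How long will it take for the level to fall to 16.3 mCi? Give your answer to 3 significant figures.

22.4 minutes

Fraction remaining = 16.3/20.5 ≈ 0.79512.
n = log₂(20.5/16.3) = ln(1.2577)/ln 2 ≈ 0.33075 half-lives.
t = n × t½ = 0.33075 × 67.7 ≈ 22.392 minutes.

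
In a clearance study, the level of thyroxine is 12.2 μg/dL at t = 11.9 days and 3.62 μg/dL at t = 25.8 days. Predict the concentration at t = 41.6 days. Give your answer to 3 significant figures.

Over Δt = 25.8 − 11.9 = 13.9 days, the level fell by a factor of 12.2/3.62 ≈ 3.3702.
n = log₂(3.3702) ≈ 1.7528 half-lives, so t½ = 13.9/1.7528 ≈ 7.9301 days.
From t = 25.8 to t = 41.6: 3.62 × (1/2)^((41.6−25.8)/7.9301) ≈ 0.90977 μg/dL.

0.910 μg/dL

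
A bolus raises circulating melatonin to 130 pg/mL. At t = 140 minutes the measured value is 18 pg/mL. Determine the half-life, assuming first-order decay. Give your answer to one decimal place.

A/A₀ = 18/130 ≈ 0.13846.
n = log₂(7.2222) ≈ 2.8524 half-lives elapsed in 140 minutes.
t½ = 140/2.8524 ≈ 49.081 minutes.

49.1 minutes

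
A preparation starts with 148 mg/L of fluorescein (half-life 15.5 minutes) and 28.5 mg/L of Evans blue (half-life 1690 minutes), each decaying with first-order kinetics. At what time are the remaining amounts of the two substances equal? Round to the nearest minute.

Set 148·(1/2)^(t/15.5) = 28.5·(1/2)^(t/1690).
Taking log₂: log₂(148/28.5) = t·(1/15.5 − 1/1690).
log₂(5.193) = 2.3766; 1/15.5 − 1/1690 = 0.063924.
t = 2.3766 / 0.063924 ≈ 37.178 minutes.

37 minutes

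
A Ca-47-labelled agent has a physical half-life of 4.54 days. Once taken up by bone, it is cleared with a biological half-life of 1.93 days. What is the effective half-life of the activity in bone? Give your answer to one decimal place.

1/t_eff = 1/t_phys + 1/t_biol = 1/4.54 + 1/1.93 = 0.7384 per day.
t_eff = 4.54 × 1.93 / (4.54 + 1.93) ≈ 1.3543 days.

1.4 days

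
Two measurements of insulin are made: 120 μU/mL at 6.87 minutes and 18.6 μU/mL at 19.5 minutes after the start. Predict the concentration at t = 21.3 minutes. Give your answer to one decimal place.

Over Δt = 19.5 − 6.87 = 12.63 minutes, the level fell by a factor of 120/18.6 ≈ 6.4516.
n = log₂(6.4516) ≈ 2.6897 half-lives, so t½ = 12.63/2.6897 ≈ 4.6958 minutes.
From t = 19.5 to t = 21.3: 18.6 × (1/2)^((21.3−19.5)/4.6958) ≈ 14.26 μU/mL.

14.3 μU/mL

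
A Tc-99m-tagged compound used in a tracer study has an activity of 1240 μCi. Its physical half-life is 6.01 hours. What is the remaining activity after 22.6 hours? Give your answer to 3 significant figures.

Number of half-lives: n = 22.6/6.01 ≈ 3.7604.
Remaining = 1240 × (1/2)^3.7604 = 1240 × 0.073792 ≈ 91.502 μCi.

91.5 μCi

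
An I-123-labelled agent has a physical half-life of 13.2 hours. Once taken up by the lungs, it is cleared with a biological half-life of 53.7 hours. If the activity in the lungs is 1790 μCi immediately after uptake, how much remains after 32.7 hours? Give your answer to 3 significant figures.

1/t_eff = 1/t_phys + 1/t_biol = 1/13.2 + 1/53.7 = 0.09438 per hour.
t_eff = 13.2 × 53.7 / (13.2 + 53.7) ≈ 10.596 hours.
Remaining = 1790 × (1/2)^(32.7/10.596) = 1790 × (1/2)^3.0862 ≈ 210.77 μCi.

211 μCi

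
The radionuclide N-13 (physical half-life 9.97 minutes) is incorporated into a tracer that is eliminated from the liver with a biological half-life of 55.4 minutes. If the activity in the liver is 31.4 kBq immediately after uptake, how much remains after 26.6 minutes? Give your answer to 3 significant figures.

1/t_eff = 1/t_phys + 1/t_biol = 1/9.97 + 1/55.4 = 0.11835 per minute.
t_eff = 9.97 × 55.4 / (9.97 + 55.4) ≈ 8.4494 minutes.
Remaining = 31.4 × (1/2)^(26.6/8.4494) = 31.4 × (1/2)^3.1481 ≈ 3.542 kBq.

3.54 kBq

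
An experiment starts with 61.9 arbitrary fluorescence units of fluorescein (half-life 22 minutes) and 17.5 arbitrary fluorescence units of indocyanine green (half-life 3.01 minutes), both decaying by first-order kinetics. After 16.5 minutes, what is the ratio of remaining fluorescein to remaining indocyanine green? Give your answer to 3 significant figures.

fluorescein: 61.9 × (1/2)^(16.5/22) = 61.9 × (1/2)^0.75 ≈ 36.806 arbitrary fluorescence units.
indocyanine green: 17.5 × (1/2)^(16.5/3.01) = 17.5 × (1/2)^5.4817 ≈ 0.39163 arbitrary fluorescence units.
Ratio ≈ 36.806 / 0.39163 ≈ 93.982.

94.0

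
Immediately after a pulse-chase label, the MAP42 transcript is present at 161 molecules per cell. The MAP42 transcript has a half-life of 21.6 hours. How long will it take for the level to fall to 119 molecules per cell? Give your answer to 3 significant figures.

Fraction remaining = 119/161 ≈ 0.73913.
n = log₂(161/119) = ln(1.3529)/ln 2 ≈ 0.4361 half-lives.
t = n × t½ = 0.4361 × 21.6 ≈ 9.4197 hours.

9.42 hours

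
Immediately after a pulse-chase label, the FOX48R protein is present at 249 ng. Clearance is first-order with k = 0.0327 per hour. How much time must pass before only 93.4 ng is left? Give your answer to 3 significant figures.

t½ = ln 2 / k = 0.69315 / 0.0327 ≈ 21.197 hours.
Fraction remaining = 93.4/249 ≈ 0.3751.
n = log₂(249/93.4) = ln(2.666)/ln 2 ≈ 1.4147 half-lives.
t = n × t½ = 1.4147 × 21.197 ≈ 29.987 hours.

30.0 hours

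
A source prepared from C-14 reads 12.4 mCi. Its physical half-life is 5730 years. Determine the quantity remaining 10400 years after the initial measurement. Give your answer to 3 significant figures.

3.52 mCi

Number of half-lives: n = 10400/5730 ≈ 1.815.
Remaining = 12.4 × (1/2)^1.815 = 12.4 × 0.2842 ≈ 3.5241 mCi.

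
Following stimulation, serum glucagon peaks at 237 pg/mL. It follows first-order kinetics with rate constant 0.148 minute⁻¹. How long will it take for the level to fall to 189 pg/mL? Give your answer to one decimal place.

t½ = ln 2 / k = 0.69315 / 0.148 ≈ 4.6834 minutes.
Fraction remaining = 189/237 ≈ 0.79747.
n = log₂(237/189) = ln(1.254)/ln 2 ≈ 0.3265 half-lives.
t = n × t½ = 0.3265 × 4.6834 ≈ 1.5291 minutes.

1.5 minutes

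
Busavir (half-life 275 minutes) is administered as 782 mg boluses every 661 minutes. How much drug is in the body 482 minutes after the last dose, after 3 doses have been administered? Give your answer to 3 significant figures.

The 3 doses were given 1804, 1143, 482 minutes ago.
Total = 782·(1/2)^(1804/275) + 782·(1/2)^(1143/275) + 782·(1/2)^(482/275)
      = 8.288 + 43.855 + 232.05 ≈ 284.19 mg.

284 mg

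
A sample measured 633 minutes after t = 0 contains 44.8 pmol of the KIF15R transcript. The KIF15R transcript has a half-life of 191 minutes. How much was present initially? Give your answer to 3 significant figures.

Number of half-lives elapsed: n = 633/191 ≈ 3.3141.
A₀ = A × 2^n = 44.8 × 2^3.3141 = 44.8 × 9.9461 ≈ 445.59 pmol.

446 pmol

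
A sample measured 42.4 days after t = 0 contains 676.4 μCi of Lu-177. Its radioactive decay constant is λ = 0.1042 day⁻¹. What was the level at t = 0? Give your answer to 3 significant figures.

56100 μCi

t½ = ln 2 / λ = 0.69315 / 0.1042 ≈ 6.6521 days.
Number of half-lives elapsed: n = 42.4/6.6521 ≈ 6.3739.
A₀ = A × 2^n = 676.4 × 2^6.3739 = 676.4 × 82.937 ≈ 56099 μCi.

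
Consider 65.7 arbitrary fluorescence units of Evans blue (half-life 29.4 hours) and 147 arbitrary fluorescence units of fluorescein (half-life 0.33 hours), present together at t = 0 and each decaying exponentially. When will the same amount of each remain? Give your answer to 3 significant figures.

0.388 hours

Set 65.7·(1/2)^(t/29.4) = 147·(1/2)^(t/0.33).
Taking log₂: log₂(65.7/147) = t·(1/29.4 − 1/0.33).
log₂(0.44694) = -1.1619; 1/29.4 − 1/0.33 = -2.9963.
t = -1.1619 / -2.9963 ≈ 0.38776 hours.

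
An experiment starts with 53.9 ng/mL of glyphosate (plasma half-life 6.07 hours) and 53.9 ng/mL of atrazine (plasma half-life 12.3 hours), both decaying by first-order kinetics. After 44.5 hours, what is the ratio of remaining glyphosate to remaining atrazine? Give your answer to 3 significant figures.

glyphosate: 53.9 × (1/2)^(44.5/6.07) = 53.9 × (1/2)^7.3311 ≈ 0.33473 ng/mL.
atrazine: 53.9 × (1/2)^(44.5/12.3) = 53.9 × (1/2)^3.6179 ≈ 4.3903 ng/mL.
Ratio ≈ 0.33473 / 4.3903 ≈ 0.076243.

0.0762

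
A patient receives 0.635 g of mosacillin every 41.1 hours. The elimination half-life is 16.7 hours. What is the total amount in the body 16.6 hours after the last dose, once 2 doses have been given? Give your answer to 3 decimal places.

0.377 g

The 2 doses were given 57.7, 16.6 hours ago.
Total = 0.635·(1/2)^(57.7/16.7) + 0.635·(1/2)^(16.6/16.7)
      = 0.057901 + 0.31882 ≈ 0.37672 g.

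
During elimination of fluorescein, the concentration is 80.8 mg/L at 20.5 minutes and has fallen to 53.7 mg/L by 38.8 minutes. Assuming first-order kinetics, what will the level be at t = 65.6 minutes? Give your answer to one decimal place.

Over Δt = 38.8 − 20.5 = 18.3 minutes, the level fell by a factor of 80.8/53.7 ≈ 1.5047.
n = log₂(1.5047) ≈ 0.58943 half-lives, so t½ = 18.3/0.58943 ≈ 31.047 minutes.
From t = 38.8 to t = 65.6: 53.7 × (1/2)^((65.6−38.8)/31.047) ≈ 29.52 mg/L.

29.5 mg/L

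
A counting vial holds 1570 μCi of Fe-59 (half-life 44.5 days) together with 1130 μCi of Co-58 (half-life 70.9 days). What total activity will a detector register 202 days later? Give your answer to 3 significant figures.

224 μCi

Fe-59: 1570 × (1/2)^(202/44.5) = 1570 × (1/2)^4.5393 ≈ 67.519 μCi.
Co-58: 1130 × (1/2)^(202/70.9) = 1130 × (1/2)^2.8491 ≈ 156.83 μCi.
Total = 67.519 + 156.83 ≈ 224.35 μCi.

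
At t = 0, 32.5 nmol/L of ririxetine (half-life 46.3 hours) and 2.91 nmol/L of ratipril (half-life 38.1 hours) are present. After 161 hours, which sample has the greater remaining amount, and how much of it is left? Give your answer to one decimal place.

ririxetine: 32.5 × (1/2)^3.4773 ≈ 2.9181 nmol/L.
ratipril: 2.91 × (1/2)^4.2257 ≈ 0.15553 nmol/L.
Ririxetine has more remaining, at ≈ 2.9181 nmol/L.

ririxetine, 2.9 nmol/L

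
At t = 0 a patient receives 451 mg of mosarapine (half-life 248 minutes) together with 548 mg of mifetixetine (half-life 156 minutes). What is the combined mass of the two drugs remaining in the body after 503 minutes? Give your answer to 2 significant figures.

mosarapine: 451 × (1/2)^(503/248) = 451 × (1/2)^2.0282 ≈ 110.57 mg.
mifetixetine: 548 × (1/2)^(503/156) = 548 × (1/2)^3.2244 ≈ 58.634 mg.
Total = 110.57 + 58.634 ≈ 169.2 mg.

170 mg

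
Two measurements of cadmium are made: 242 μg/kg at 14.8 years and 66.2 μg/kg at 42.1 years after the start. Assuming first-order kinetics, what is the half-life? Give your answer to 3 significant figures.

14.6 years

Over Δt = 42.1 − 14.8 = 27.3 years, the level fell by a factor of 242/66.2 ≈ 3.6556.
n = log₂(3.6556) ≈ 1.8701 half-lives, so t½ = 27.3/1.8701 ≈ 14.598 years.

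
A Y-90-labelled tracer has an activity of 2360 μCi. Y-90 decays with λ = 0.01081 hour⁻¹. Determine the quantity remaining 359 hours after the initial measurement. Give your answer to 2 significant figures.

t½ = ln 2 / λ = 0.69315 / 0.01081 ≈ 64.121 hours.
Number of half-lives: n = 359/64.121 ≈ 5.5988.
Remaining = 2360 × (1/2)^5.5988 = 2360 × 0.020635 ≈ 48.697 μCi.

49 μCi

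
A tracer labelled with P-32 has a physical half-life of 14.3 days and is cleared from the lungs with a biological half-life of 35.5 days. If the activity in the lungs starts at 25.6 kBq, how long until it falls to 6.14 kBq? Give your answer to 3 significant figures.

21.0 days

1/t_eff = 1/t_phys + 1/t_biol = 1/14.3 + 1/35.5 = 0.098099 per day.
t_eff = 14.3 × 35.5 / (14.3 + 35.5) ≈ 10.194 days.
n = log₂(25.6/6.14) ≈ 2.0598; t = 2.0598 × 10.194 ≈ 20.997 days.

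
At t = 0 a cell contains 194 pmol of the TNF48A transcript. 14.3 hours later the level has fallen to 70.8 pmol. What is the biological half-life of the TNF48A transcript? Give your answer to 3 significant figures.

9.83 hours

A/A₀ = 70.8/194 ≈ 0.36495.
n = log₂(2.7401) ≈ 1.4542 half-lives elapsed in 14.3 hours.
t½ = 14.3/1.4542 ≈ 9.8333 hours.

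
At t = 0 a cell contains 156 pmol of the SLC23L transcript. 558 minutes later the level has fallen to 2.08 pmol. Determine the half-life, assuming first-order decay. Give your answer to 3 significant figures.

A/A₀ = 2.08/156 ≈ 0.013333.
n = log₂(75) ≈ 6.2288 half-lives elapsed in 558 minutes.
t½ = 558/6.2288 ≈ 89.584 minutes.

89.6 minutes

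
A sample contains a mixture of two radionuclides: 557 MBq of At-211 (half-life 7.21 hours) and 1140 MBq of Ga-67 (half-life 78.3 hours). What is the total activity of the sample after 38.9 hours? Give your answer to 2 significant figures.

At-211: 557 × (1/2)^(38.9/7.21) = 557 × (1/2)^5.3953 ≈ 13.235 MBq.
Ga-67: 1140 × (1/2)^(38.9/78.3) = 1140 × (1/2)^0.49681 ≈ 807.89 MBq.
Total = 13.235 + 807.89 ≈ 821.12 MBq.

820 MBq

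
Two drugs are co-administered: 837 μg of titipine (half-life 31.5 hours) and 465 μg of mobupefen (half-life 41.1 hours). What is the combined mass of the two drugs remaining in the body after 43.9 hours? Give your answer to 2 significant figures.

540 μg

titipine: 837 × (1/2)^(43.9/31.5) = 837 × (1/2)^1.3937 ≈ 318.56 μg.
mobupefen: 465 × (1/2)^(43.9/41.1) = 465 × (1/2)^1.0681 ≈ 221.78 μg.
Total = 318.56 + 221.78 ≈ 540.34 μg.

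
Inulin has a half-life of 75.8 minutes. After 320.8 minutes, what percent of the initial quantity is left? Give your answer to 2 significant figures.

n = 320.8/75.8 ≈ 4.2322 half-lives.
Fraction remaining = (1/2)^4.2322 ≈ 0.053209, i.e. 5.3209%.

5.3%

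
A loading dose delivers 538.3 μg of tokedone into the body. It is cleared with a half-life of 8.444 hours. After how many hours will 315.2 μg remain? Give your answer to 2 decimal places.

6.52 hours

Fraction remaining = 315.2/538.3 ≈ 0.58555.
n = log₂(538.3/315.2) = ln(1.7078)/ln 2 ≈ 0.77214 half-lives.
t = n × t½ = 0.77214 × 8.444 ≈ 6.52 hours.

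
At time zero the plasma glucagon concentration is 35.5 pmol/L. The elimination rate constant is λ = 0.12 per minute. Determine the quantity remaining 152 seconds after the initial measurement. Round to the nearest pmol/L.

26 pmol/L

t½ = ln 2 / λ = 0.69315 / 0.12 ≈ 5.7762 minutes.
Convert the elapsed time: 152 seconds = 2.53333 minutes.
Number of half-lives: n = 2.53333/5.7762 ≈ 0.43858.
Remaining = 35.5 × (1/2)^0.43858 = 35.5 × 0.73786 ≈ 26.194 pmol/L.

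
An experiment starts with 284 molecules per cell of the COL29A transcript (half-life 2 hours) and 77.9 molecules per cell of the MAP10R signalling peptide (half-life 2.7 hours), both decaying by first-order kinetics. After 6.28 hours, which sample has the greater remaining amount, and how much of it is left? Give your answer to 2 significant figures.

COL29A transcript: 284 × (1/2)^3.14 ≈ 32.217 molecules per cell.
MAP10R signalling peptide: 77.9 × (1/2)^2.3259 ≈ 15.537 molecules per cell.
COL29A transcript has more remaining, at ≈ 32.217 molecules per cell.

COL29A transcript, 32 molecules per cell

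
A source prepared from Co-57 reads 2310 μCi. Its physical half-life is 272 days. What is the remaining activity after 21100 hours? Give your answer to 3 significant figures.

Convert the elapsed time: 21100 hours = 879.167 days.
Number of half-lives: n = 879.167/272 ≈ 3.2322.
Remaining = 2310 × (1/2)^3.2322 = 2310 × 0.10641 ≈ 245.82 μCi.

246 μCi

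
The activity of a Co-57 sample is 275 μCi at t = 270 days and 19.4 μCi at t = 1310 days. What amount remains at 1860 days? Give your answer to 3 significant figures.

Over Δt = 1310 − 270 = 1040 days, the level fell by a factor of 275/19.4 ≈ 14.175.
n = log₂(14.175) ≈ 3.8253 half-lives, so t½ = 1040/3.8253 ≈ 271.87 days.
From t = 1310 to t = 1860: 19.4 × (1/2)^((1860−1310)/271.87) ≈ 4.7733 μCi.

4.77 μCi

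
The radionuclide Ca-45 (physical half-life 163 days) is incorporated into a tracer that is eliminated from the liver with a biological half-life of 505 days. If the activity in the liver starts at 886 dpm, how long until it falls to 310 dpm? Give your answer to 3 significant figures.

187 days

1/t_eff = 1/t_phys + 1/t_biol = 1/163 + 1/505 = 0.0081152 per day.
t_eff = 163 × 505 / (163 + 505) ≈ 123.23 days.
n = log₂(886/310) ≈ 1.515; t = 1.515 × 123.23 ≈ 186.69 days.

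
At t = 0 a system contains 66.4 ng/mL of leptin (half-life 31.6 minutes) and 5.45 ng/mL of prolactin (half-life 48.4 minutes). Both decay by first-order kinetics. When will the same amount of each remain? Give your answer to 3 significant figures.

Set 66.4·(1/2)^(t/31.6) = 5.45·(1/2)^(t/48.4).
Taking log₂: log₂(66.4/5.45) = t·(1/31.6 − 1/48.4).
log₂(12.183) = 3.6069; 1/31.6 − 1/48.4 = 0.010984.
t = 3.6069 / 0.010984 ≈ 328.36 minutes.

328 minutes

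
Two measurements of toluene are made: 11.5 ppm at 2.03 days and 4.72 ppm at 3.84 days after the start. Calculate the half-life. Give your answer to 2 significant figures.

1.4 days

Over Δt = 3.84 − 2.03 = 1.81 days, the level fell by a factor of 11.5/4.72 ≈ 2.4364.
n = log₂(2.4364) ≈ 1.2848 half-lives, so t½ = 1.81/1.2848 ≈ 1.4088 days.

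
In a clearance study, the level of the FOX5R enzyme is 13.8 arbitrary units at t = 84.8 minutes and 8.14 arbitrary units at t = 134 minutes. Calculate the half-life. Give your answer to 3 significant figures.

Over Δt = 134 − 84.8 = 49.2 minutes, the level fell by a factor of 13.8/8.14 ≈ 1.6953.
n = log₂(1.6953) ≈ 0.76157 half-lives, so t½ = 49.2/0.76157 ≈ 64.604 minutes.

64.6 minutes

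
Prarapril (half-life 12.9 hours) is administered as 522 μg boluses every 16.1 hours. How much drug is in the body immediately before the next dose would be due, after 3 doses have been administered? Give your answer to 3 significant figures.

351 μg

The 3 doses were given 48.3, 32.2, 16.1 hours ago.
Total = 522·(1/2)^(48.3/12.9) + 522·(1/2)^(32.2/12.9) + 522·(1/2)^(16.1/12.9)
      = 38.955 + 92.526 + 219.77 ≈ 351.25 μg.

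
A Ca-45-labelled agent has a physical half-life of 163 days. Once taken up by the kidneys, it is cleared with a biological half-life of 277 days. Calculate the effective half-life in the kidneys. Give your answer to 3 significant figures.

1/t_eff = 1/t_phys + 1/t_biol = 1/163 + 1/277 = 0.0097451 per day.
t_eff = 163 × 277 / (163 + 277) ≈ 102.62 days.

103 days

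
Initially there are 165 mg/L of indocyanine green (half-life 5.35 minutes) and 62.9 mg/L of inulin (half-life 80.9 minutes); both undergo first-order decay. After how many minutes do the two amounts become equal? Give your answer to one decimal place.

8.0 minutes

Set 165·(1/2)^(t/5.35) = 62.9·(1/2)^(t/80.9).
Taking log₂: log₂(165/62.9) = t·(1/5.35 − 1/80.9).
log₂(2.6232) = 1.3913; 1/5.35 − 1/80.9 = 0.17455.
t = 1.3913 / 0.17455 ≈ 7.9708 minutes.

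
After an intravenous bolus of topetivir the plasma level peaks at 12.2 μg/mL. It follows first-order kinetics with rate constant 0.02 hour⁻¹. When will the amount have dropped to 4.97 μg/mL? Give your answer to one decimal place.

44.9 hours

t½ = ln 2 / λ = 0.69315 / 0.02 ≈ 34.657 hours.
Fraction remaining = 4.97/12.2 ≈ 0.40738.
n = log₂(12.2/4.97) = ln(2.4547)/ln 2 ≈ 1.2956 half-lives.
t = n × t½ = 1.2956 × 34.657 ≈ 44.901 hours.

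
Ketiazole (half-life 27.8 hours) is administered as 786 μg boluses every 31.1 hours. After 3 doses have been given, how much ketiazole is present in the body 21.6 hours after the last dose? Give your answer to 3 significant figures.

The 3 doses were given 83.8, 52.7, 21.6 hours ago.
Total = 786·(1/2)^(83.8/27.8) + 786·(1/2)^(52.7/27.8) + 786·(1/2)^(21.6/27.8)
      = 97.275 + 211.23 + 458.7 ≈ 767.21 μg.

767 μg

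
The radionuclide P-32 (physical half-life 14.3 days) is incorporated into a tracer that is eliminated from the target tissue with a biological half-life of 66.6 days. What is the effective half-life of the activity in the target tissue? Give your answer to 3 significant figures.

1/t_eff = 1/t_phys + 1/t_biol = 1/14.3 + 1/66.6 = 0.084945 per day.
t_eff = 14.3 × 66.6 / (14.3 + 66.6) ≈ 11.772 days.

11.8 days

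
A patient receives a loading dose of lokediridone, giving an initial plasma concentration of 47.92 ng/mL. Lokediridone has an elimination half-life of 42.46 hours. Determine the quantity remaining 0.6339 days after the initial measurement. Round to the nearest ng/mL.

37 ng/mL

Convert the elapsed time: 0.6339 days = 15.2136 hours.
Number of half-lives: n = 15.2136/42.46 ≈ 0.3583.
Remaining = 47.92 × (1/2)^0.3583 = 47.92 × 0.78008 ≈ 37.381 ng/mL.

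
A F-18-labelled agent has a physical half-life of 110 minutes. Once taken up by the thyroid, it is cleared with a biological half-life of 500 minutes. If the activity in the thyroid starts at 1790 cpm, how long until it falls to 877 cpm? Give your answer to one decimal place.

1/t_eff = 1/t_phys + 1/t_biol = 1/110 + 1/500 = 0.011091 per minute.
t_eff = 110 × 500 / (110 + 500) ≈ 90.164 minutes.
n = log₂(1790/877) ≈ 1.0293; t = 1.0293 × 90.164 ≈ 92.807 minutes.

92.8 minutes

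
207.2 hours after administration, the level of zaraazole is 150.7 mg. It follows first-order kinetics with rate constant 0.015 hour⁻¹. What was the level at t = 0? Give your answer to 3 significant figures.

t½ = ln 2 / λ = 0.69315 / 0.015 ≈ 46.21 hours.
Number of half-lives elapsed: n = 207.2/46.21 ≈ 4.4839.
A₀ = A × 2^n = 150.7 × 2^4.4839 = 150.7 × 22.376 ≈ 3372.1 mg.

3370 mg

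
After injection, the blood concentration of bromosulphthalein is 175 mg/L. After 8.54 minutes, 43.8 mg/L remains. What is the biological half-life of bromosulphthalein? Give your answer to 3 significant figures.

4.27 minutes

A/A₀ = 43.8/175 ≈ 0.25029.
n = log₂(3.9954) ≈ 1.9984 half-lives elapsed in 8.54 minutes.
t½ = 8.54/1.9984 ≈ 4.2735 minutes.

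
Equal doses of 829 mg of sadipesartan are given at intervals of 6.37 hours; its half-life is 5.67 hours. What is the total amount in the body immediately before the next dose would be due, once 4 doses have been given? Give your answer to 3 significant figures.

672 mg

The 4 doses were given 25.48, 19.11, 12.74, 6.37 hours ago.
Total = 829·(1/2)^(25.48/5.67) + 829·(1/2)^(19.11/5.67) + 829·(1/2)^(12.74/5.67) + 829·(1/2)^(6.37/5.67)
      = 36.794 + 80.163 + 174.65 + 380.5 ≈ 672.11 mg.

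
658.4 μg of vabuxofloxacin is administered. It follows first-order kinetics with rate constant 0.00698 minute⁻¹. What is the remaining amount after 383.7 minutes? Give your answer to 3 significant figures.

t½ = ln 2 / k = 0.69315 / 0.00698 ≈ 99.305 minutes.
Number of half-lives: n = 383.7/99.305 ≈ 3.8639.
Remaining = 658.4 × (1/2)^3.8639 = 658.4 × 0.068685 ≈ 45.222 μg.

45.2 μg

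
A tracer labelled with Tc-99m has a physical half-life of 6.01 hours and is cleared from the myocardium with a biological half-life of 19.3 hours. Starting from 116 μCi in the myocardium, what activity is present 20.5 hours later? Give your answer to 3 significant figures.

1/t_eff = 1/t_phys + 1/t_biol = 1/6.01 + 1/19.3 = 0.2182 per hour.
t_eff = 6.01 × 19.3 / (6.01 + 19.3) ≈ 4.5829 hours.
Remaining = 116 × (1/2)^(20.5/4.5829) = 116 × (1/2)^4.4732 ≈ 5.2228 μCi.

5.22 μCi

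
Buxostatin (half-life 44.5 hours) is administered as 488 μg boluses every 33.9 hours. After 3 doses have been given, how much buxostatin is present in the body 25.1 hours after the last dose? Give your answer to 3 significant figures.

640 μg

The 3 doses were given 92.9, 59, 25.1 hours ago.
Total = 488·(1/2)^(92.9/44.5) + 488·(1/2)^(59/44.5) + 488·(1/2)^(25.1/44.5)
      = 114.81 + 194.67 + 330.08 ≈ 639.57 μg.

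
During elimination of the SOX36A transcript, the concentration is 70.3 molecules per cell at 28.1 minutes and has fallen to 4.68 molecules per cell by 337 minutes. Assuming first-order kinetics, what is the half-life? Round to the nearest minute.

Over Δt = 337 − 28.1 = 308.9 minutes, the level fell by a factor of 70.3/4.68 ≈ 15.021.
n = log₂(15.021) ≈ 3.9089 half-lives, so t½ = 308.9/3.9089 ≈ 79.024 minutes.

79 minutes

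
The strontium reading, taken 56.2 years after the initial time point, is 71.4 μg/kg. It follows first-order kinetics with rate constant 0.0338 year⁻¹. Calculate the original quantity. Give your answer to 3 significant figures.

477 μg/kg

t½ = ln 2 / k = 0.69315 / 0.0338 ≈ 20.507 years.
Number of half-lives elapsed: n = 56.2/20.507 ≈ 2.7405.
A₀ = A × 2^n = 71.4 × 2^2.7405 = 71.4 × 6.683 ≈ 477.16 μg/kg.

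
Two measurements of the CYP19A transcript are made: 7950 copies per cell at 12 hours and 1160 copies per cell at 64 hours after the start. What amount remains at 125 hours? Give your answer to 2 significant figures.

Over Δt = 64 − 12 = 52 hours, the level fell by a factor of 7950/1160 ≈ 6.8534.
n = log₂(6.8534) ≈ 2.7768 half-lives, so t½ = 52/2.7768 ≈ 18.726 hours.
From t = 64 to t = 125: 1160 × (1/2)^((125−64)/18.726) ≈ 121.3 copies per cell.

120 copies per cell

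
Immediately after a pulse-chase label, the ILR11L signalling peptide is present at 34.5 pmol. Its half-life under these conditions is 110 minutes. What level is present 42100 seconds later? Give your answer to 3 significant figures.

0.415 pmol

Convert the elapsed time: 42100 seconds = 701.667 minutes.
Number of half-lives: n = 701.667/110 ≈ 6.3788.
Remaining = 34.5 × (1/2)^6.3788 = 34.5 × 0.012017 ≈ 0.41458 pmol.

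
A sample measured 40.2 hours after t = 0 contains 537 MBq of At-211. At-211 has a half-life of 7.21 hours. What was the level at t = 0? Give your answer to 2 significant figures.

Number of half-lives elapsed: n = 40.2/7.21 ≈ 5.5756.
A₀ = A × 2^n = 537 × 2^5.5756 = 537 × 47.689 ≈ 25609 MBq.

26000 MBq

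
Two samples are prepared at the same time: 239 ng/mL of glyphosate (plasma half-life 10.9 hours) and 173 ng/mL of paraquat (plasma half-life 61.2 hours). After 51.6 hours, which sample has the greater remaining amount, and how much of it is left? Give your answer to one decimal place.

glyphosate: 239 × (1/2)^4.7339 ≈ 8.9813 ng/mL.
paraquat: 173 × (1/2)^0.84314 ≈ 96.435 ng/mL.
Paraquat has more remaining, at ≈ 96.435 ng/mL.

paraquat, 96.4 ng/mL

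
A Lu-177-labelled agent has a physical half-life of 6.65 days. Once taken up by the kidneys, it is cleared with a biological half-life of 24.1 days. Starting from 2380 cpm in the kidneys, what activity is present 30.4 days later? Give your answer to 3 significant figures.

41.8 cpm

1/t_eff = 1/t_phys + 1/t_biol = 1/6.65 + 1/24.1 = 0.19187 per day.
t_eff = 6.65 × 24.1 / (6.65 + 24.1) ≈ 5.2119 days.
Remaining = 2380 × (1/2)^(30.4/5.2119) = 2380 × (1/2)^5.8328 ≈ 41.756 cpm.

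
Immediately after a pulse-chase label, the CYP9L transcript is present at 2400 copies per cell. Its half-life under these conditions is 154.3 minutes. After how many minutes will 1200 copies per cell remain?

1200/2400 = 1/2, so 1 half-life has elapsed.
t = 1 × 154.3 = 154.3 minutes.

154.3 minutes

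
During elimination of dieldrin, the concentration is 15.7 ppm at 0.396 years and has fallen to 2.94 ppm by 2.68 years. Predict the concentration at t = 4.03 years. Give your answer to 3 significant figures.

1.09 ppm

Over Δt = 2.68 − 0.396 = 2.284 years, the level fell by a factor of 15.7/2.94 ≈ 5.3401.
n = log₂(5.3401) ≈ 2.4169 half-lives, so t½ = 2.284/2.4169 ≈ 0.94502 years.
From t = 2.68 to t = 4.03: 2.94 × (1/2)^((4.03−2.68)/0.94502) ≈ 1.0922 ppm.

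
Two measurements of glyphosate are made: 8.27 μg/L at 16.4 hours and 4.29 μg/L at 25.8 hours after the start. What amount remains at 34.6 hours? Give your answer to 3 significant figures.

Over Δt = 25.8 − 16.4 = 9.4 hours, the level fell by a factor of 8.27/4.29 ≈ 1.9277.
n = log₂(1.9277) ≈ 0.94691 half-lives, so t½ = 9.4/0.94691 ≈ 9.927 hours.
From t = 25.8 to t = 34.6: 4.29 × (1/2)^((34.6−25.8)/9.927) ≈ 2.3206 μg/L.

2.32 μg/L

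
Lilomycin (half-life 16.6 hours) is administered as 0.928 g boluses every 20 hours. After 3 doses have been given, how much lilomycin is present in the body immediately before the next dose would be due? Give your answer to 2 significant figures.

0.65 g

The 3 doses were given 60, 40, 20 hours ago.
Total = 0.928·(1/2)^(60/16.6) + 0.928·(1/2)^(40/16.6) + 0.928·(1/2)^(20/16.6)
      = 0.075768 + 0.17465 + 0.40259 ≈ 0.65301 g.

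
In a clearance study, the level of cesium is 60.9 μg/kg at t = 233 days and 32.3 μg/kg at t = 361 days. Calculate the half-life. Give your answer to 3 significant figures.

140 days

Over Δt = 361 − 233 = 128 days, the level fell by a factor of 60.9/32.3 ≈ 1.8854.
n = log₂(1.8854) ≈ 0.91491 half-lives, so t½ = 128/0.91491 ≈ 139.9 days.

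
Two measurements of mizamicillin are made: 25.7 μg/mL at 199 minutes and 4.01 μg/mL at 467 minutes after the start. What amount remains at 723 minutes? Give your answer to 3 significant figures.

Over Δt = 467 − 199 = 268 minutes, the level fell by a factor of 25.7/4.01 ≈ 6.409.
n = log₂(6.409) ≈ 2.6801 half-lives, so t½ = 268/2.6801 ≈ 99.996 minutes.
From t = 467 to t = 723: 4.01 × (1/2)^((723−467)/99.996) ≈ 0.67996 μg/mL.

0.680 μg/mL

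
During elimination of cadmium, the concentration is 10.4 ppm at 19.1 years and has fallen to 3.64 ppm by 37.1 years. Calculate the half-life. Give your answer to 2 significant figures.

Over Δt = 37.1 − 19.1 = 18 years, the level fell by a factor of 10.4/3.64 ≈ 2.8571.
n = log₂(2.8571) ≈ 1.5146 half-lives, so t½ = 18/1.5146 ≈ 11.885 years.

12 years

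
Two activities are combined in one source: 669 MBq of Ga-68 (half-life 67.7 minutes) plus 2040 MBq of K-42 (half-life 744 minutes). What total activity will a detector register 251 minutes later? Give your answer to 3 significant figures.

1670 MBq

Ga-68: 669 × (1/2)^(251/67.7) = 669 × (1/2)^3.7075 ≈ 51.209 MBq.
K-42: 2040 × (1/2)^(251/744) = 2040 × (1/2)^0.33737 ≈ 1614.6 MBq.
Total = 51.209 + 1614.6 ≈ 1665.8 MBq.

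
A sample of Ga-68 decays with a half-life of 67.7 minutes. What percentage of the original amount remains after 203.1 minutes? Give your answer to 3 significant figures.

n = 203.1/67.7 ≈ 3 half-lives.
Fraction remaining = (1/2)^3 ≈ 0.125, i.e. 12.5%.

12.5%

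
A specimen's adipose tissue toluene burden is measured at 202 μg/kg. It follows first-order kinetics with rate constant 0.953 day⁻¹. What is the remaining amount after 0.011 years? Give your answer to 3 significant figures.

4.40 μg/kg

t½ = ln 2 / λ = 0.69315 / 0.953 ≈ 0.72733 days.
Convert the elapsed time: 0.011 years = 4.015 days.
Number of half-lives: n = 4.015/0.72733 ≈ 5.5202.
Remaining = 202 × (1/2)^5.5202 = 202 × 0.02179 ≈ 4.4016 μg/kg.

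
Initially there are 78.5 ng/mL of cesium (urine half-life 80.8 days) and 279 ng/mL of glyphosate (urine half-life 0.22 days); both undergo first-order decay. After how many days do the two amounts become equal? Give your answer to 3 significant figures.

0.404 days

Set 78.5·(1/2)^(t/80.8) = 279·(1/2)^(t/0.22).
Taking log₂: log₂(78.5/279) = t·(1/80.8 − 1/0.22).
log₂(0.28136) = -1.8295; 1/80.8 − 1/0.22 = -4.5331.
t = -1.8295 / -4.5331 ≈ 0.40359 days.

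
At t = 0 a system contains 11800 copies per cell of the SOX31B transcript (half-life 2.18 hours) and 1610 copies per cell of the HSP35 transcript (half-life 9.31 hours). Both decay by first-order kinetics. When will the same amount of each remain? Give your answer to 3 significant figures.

8.18 hours

Set 11800·(1/2)^(t/2.18) = 1610·(1/2)^(t/9.31).
Taking log₂: log₂(11800/1610) = t·(1/2.18 − 1/9.31).
log₂(7.3292) = 2.8737; 1/2.18 − 1/9.31 = 0.3513.
t = 2.8737 / 0.3513 ≈ 8.18 hours.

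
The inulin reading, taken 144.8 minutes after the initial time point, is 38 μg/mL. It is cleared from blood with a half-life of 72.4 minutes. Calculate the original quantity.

Number of half-lives elapsed: n = 144.8/72.4 ≈ 2.
A₀ = A × 2^n = 38 × 2^2 = 38 × 4 ≈ 152 μg/mL.

152 μg/mL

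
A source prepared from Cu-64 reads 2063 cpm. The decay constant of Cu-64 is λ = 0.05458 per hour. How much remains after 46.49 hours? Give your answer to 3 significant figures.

163 cpm

t½ = ln 2 / λ = 0.69315 / 0.05458 ≈ 12.7 hours.
Number of half-lives: n = 46.49/12.7 ≈ 3.6607.
Remaining = 2063 × (1/2)^3.6607 = 2063 × 0.07907 ≈ 163.12 cpm.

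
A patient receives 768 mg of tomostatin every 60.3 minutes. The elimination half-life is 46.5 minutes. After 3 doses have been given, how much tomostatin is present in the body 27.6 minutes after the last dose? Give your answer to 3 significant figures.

800 mg

The 3 doses were given 148.2, 87.9, 27.6 minutes ago.
Total = 768·(1/2)^(148.2/46.5) + 768·(1/2)^(87.9/46.5) + 768·(1/2)^(27.6/46.5)
      = 84.324 + 207.17 + 508.96 ≈ 800.45 mg.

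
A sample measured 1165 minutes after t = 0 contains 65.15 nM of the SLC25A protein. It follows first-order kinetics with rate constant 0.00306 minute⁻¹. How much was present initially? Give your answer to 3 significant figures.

t½ = ln 2 / k = 0.69315 / 0.00306 ≈ 226.52 minutes.
Number of half-lives elapsed: n = 1165/226.52 ≈ 5.1431.
A₀ = A × 2^n = 65.15 × 2^5.1431 = 65.15 × 35.336 ≈ 2302.1 nM.

2300 nM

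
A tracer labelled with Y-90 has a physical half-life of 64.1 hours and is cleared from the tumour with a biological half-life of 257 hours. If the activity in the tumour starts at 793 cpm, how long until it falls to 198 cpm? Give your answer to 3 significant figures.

103 hours

1/t_eff = 1/t_phys + 1/t_biol = 1/64.1 + 1/257 = 0.019492 per hour.
t_eff = 64.1 × 257 / (64.1 + 257) ≈ 51.304 hours.
n = log₂(793/198) ≈ 2.0018; t = 2.0018 × 51.304 ≈ 102.7 hours.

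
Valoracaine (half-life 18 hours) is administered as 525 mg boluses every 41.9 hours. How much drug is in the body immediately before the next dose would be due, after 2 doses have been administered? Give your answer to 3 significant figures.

The 2 doses were given 83.8, 41.9 hours ago.
Total = 525·(1/2)^(83.8/18) + 525·(1/2)^(41.9/18)
      = 20.83 + 104.58 ≈ 125.41 mg.

125 mg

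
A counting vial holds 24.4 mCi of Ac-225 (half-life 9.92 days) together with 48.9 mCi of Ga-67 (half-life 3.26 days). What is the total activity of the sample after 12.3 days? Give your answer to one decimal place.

Ac-225: 24.4 × (1/2)^(12.3/9.92) = 24.4 × (1/2)^1.2399 ≈ 10.331 mCi.
Ga-67: 48.9 × (1/2)^(12.3/3.26) = 48.9 × (1/2)^3.773 ≈ 3.577 mCi.
Total = 10.331 + 3.577 ≈ 13.908 mCi.

13.9 mCi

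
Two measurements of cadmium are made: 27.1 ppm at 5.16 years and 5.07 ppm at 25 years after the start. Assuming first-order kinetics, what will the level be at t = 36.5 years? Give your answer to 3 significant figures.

1.92 ppm

Over Δt = 25 − 5.16 = 19.84 years, the level fell by a factor of 27.1/5.07 ≈ 5.3452.
n = log₂(5.3452) ≈ 2.4182 half-lives, so t½ = 19.84/2.4182 ≈ 8.2043 years.
From t = 25 to t = 36.5: 5.07 × (1/2)^((36.5−25)/8.2043) ≈ 1.9189 ppm.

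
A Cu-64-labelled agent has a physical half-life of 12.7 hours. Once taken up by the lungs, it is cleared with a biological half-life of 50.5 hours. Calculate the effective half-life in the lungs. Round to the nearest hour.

10 hours

1/t_eff = 1/t_phys + 1/t_biol = 1/12.7 + 1/50.5 = 0.098542 per hour.
t_eff = 12.7 × 50.5 / (12.7 + 50.5) ≈ 10.148 hours.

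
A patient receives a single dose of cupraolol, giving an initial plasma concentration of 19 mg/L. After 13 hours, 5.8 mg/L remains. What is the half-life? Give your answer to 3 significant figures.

A/A₀ = 5.8/19 ≈ 0.30526.
n = log₂(3.2759) ≈ 1.7119 half-lives elapsed in 13 hours.
t½ = 13/1.7119 ≈ 7.594 hours.

7.59 hours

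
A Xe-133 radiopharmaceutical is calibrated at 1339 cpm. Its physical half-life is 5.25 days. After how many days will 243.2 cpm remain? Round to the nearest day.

13 days

Fraction remaining = 243.2/1339 ≈ 0.18163.
n = log₂(1339/243.2) = ln(5.5058)/ln 2 ≈ 2.4609 half-lives.
t = n × t½ = 2.4609 × 5.25 ≈ 12.92 days.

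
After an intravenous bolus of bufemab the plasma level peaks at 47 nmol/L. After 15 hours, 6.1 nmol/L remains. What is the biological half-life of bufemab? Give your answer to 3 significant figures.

A/A₀ = 6.1/47 ≈ 0.12979.
n = log₂(7.7049) ≈ 2.9458 half-lives elapsed in 15 hours.
t½ = 15/2.9458 ≈ 5.092 hours.

5.09 hours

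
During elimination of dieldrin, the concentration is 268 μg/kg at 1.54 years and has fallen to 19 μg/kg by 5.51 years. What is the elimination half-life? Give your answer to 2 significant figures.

Over Δt = 5.51 − 1.54 = 3.97 years, the level fell by a factor of 268/19 ≈ 14.105.
n = log₂(14.105) ≈ 3.8182 half-lives, so t½ = 3.97/3.8182 ≈ 1.0398 years.

1.0 years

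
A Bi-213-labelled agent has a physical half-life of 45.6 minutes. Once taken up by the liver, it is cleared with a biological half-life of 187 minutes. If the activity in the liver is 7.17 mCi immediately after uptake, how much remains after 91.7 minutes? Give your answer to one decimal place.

1/t_eff = 1/t_phys + 1/t_biol = 1/45.6 + 1/187 = 0.027277 per minute.
t_eff = 45.6 × 187 / (45.6 + 187) ≈ 36.66 minutes.
Remaining = 7.17 × (1/2)^(91.7/36.66) = 7.17 × (1/2)^2.5013 ≈ 1.2663 mCi.

1.3 mCi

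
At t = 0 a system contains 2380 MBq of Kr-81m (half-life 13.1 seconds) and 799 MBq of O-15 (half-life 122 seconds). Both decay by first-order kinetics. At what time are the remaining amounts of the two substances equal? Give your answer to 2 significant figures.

Set 2380·(1/2)^(t/13.1) = 799·(1/2)^(t/122).
Taking log₂: log₂(2380/799) = t·(1/13.1 − 1/122).
log₂(2.9787) = 1.5747; 1/13.1 − 1/122 = 0.068139.
t = 1.5747 / 0.068139 ≈ 23.11 seconds.

23 seconds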